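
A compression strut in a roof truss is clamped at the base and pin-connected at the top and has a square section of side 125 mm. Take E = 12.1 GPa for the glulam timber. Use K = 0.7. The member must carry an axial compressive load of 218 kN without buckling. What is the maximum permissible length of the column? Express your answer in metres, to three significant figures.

I = a⁴/12 = 125⁴/12 = 2.035×10^7 mm⁴
I = 2.035×10^-5 m⁴
At the buckling limit P_cr = P = 2.180×10^5 N
From P_cr = π²EI/(K·L)²:  L = (1/K)·√(π²EI/P_cr) = (1/0.7)·√(π²×1.21×10^10×2.035×10^-5/2.180×10^5)
L = 4.77 m

L_max ≈ 4.77 m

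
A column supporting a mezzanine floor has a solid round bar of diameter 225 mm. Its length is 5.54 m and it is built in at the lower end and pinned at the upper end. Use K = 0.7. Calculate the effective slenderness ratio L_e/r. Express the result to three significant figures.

I = πd⁴/64 = π×225⁴/64 = 1.258×10^8 mm⁴
A = 3.976×10^4 mm²;  r_min = √(I/A) = √(1.258×10^8/3.976×10^4) = 56.25 mm
L_e = K·L = 0.7 × 5.54 m = 3.878 m = 3878.0 mm
λ = L_e / r_min = 3878.0 / 56.25 = 68.9

λ ≈ 68.9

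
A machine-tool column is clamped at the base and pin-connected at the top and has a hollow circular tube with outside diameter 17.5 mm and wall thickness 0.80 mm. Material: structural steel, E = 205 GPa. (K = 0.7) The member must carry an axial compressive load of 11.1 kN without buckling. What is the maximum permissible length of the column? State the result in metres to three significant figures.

L_max ≈ 0.739 m

Inner diameter d_i = 17.5 − 2×0.80 = 15.90 mm
I = π(d_o⁴ − d_i⁴)/64 = π(17.5⁴ − 15.90⁴)/64 = 1.467×10^3 mm⁴
I = 1.467×10^-9 m⁴
At the buckling limit P_cr = P = 1.110×10^4 N
From P_cr = π²EI/(K·L)²:  L = (1/K)·√(π²EI/P_cr) = (1/0.7)·√(π²×2.05×10^11×1.467×10^-9/1.110×10^4)
L = 0.739 m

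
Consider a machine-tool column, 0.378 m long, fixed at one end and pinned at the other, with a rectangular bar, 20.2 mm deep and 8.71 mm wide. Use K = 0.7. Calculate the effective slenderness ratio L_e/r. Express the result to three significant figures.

Buckling occurs about the weak axis: I_min = h·b³/12 with b = 8.71 mm (the shorter side).
I_min = 20.2×8.71³/12 = 1.112×10^3 mm⁴
A = 175.9 mm²;  r_min = √(I/A) = √(1.112×10^3/175.9) = 2.514 mm
L_e = K·L = 0.7 × 0.378 m = 0.2646 m = 264.60 mm
λ = L_e / r_min = 264.60 / 2.514 = 105

λ ≈ 105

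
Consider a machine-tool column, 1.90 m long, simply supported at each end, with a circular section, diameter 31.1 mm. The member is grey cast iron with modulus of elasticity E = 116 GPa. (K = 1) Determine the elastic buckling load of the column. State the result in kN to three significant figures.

P_cr ≈ 14.6 kN

I = πd⁴/64 = π×31.1⁴/64 = 4.592×10^4 mm⁴
I = 4.592×10^4 mm⁴ = 4.592×10^-8 m⁴
Effective length L_e = K·L = 1 × 1.90 = 1.900 m
P_cr = π²EI / L_e² = π² × 116×10⁹ × 4.592×10^-8 / 1.900² = 1.456×10^4 N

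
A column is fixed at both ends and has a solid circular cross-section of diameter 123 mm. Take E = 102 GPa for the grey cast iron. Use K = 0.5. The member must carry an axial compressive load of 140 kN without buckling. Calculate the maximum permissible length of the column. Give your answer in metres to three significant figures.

L_max ≈ 18.0 m

I = πd⁴/64 = π×123⁴/64 = 1.124×10^7 mm⁴
I = 1.124×10^-5 m⁴
At the buckling limit P_cr = P = 1.400×10^5 N
From P_cr = π²EI/(K·L)²:  L = (1/K)·√(π²EI/P_cr) = (1/0.5)·√(π²×1.02×10^11×1.124×10^-5/1.400×10^5)
L = 18.0 m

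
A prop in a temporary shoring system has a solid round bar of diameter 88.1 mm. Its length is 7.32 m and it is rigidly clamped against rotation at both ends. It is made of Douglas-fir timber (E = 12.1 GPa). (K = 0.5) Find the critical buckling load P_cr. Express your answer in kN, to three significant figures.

I = πd⁴/64 = π×88.1⁴/64 = 2.957×10^6 mm⁴
I = 2.957×10^6 mm⁴ = 2.957×10^-6 m⁴
Effective length L_e = K·L = 0.5 × 7.32 = 3.660 m
P_cr = π²EI / L_e² = π² × 12.1×10⁹ × 2.957×10^-6 / 3.660² = 2.636×10^4 N

P_cr ≈ 26.4 kN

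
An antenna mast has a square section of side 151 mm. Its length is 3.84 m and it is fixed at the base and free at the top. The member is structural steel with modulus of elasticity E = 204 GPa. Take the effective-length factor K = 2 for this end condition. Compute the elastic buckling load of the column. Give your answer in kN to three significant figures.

P_cr ≈ 1480 kN

I = a⁴/12 = 151⁴/12 = 4.332×10^7 mm⁴
I = 4.332×10^7 mm⁴ = 4.332×10^-5 m⁴
Effective length L_e = K·L = 2 × 3.84 = 7.680 m
P_cr = π²EI / L_e² = π² × 204×10⁹ × 4.332×10^-5 / 7.680² = 1.479×10^6 N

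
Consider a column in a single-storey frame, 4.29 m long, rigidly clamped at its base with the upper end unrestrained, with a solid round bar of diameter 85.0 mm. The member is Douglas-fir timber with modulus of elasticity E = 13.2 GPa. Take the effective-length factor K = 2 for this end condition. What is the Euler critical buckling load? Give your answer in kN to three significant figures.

P_cr ≈ 4.53 kN

I = πd⁴/64 = π×85.0⁴/64 = 2.562×10^6 mm⁴
I = 2.562×10^6 mm⁴ = 2.562×10^-6 m⁴
Effective length L_e = K·L = 2 × 4.29 = 8.580 m
P_cr = π²EI / L_e² = π² × 13.2×10⁹ × 2.562×10^-6 / 8.580² = 4.535×10^3 N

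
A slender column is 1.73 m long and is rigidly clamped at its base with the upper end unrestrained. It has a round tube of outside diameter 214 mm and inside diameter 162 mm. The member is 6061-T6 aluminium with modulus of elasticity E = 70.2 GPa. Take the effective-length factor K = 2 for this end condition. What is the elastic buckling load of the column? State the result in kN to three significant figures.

d_o = 214 mm, d_i = 162 mm
I = π(d_o⁴ − d_i⁴)/64 = π(214⁴ − 162.0⁴)/64 = 6.914×10^7 mm⁴
I = 6.914×10^7 mm⁴ = 6.914×10^-5 m⁴
Effective length L_e = K·L = 2 × 1.73 = 3.460 m
P_cr = π²EI / L_e² = π² × 70.2×10⁹ × 6.914×10^-5 / 3.460² = 4.001×10^6 N

P_cr ≈ 4000 kN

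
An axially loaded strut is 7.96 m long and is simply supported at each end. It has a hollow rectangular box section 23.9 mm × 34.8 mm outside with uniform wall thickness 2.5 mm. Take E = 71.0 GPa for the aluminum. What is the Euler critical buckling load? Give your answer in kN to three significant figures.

P_cr ≈ 0.252 kN

Inner dimensions: h_i = 34.8 − 2×2.5 = 29.80 mm, b_i = 23.9 − 2×2.5 = 18.90 mm
Weak-axis I_min = (h_o·b_o³ − h_i·b_i³)/12 with b_o = 23.9, b_i = 18.90 mm (shorter outer/inner sides).
I_min = (34.8×23.9³ − 29.80×18.90³)/12 = 2.282×10^4 mm⁴
I = 2.282×10^4 mm⁴ = 2.282×10^-8 m⁴
Effective length L_e = K·L = 1 × 7.96 = 7.960 m
P_cr = π²EI / L_e² = π² × 71.0×10⁹ × 2.282×10^-8 / 7.960² = 252.4 N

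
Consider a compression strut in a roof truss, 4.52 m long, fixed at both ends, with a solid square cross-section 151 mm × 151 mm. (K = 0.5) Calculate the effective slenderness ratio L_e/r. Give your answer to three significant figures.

λ ≈ 51.8

For a square r = a/√12 = 151/√12 = 43.59 mm
L_e = K·L = 0.5 × 4.52 m = 2.260 m = 2260.0 mm
λ = L_e / r_min = 2260.0 / 43.59 = 51.8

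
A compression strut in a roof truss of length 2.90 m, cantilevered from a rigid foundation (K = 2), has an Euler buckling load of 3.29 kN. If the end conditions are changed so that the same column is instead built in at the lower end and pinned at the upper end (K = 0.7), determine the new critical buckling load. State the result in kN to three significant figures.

P_cr ∝ 1/K², so P_cr,new = P_cr,old × (K_old/K_new)² = 3.29 × (2/0.7)²
= 3.29 × 8.163 = 26.9 kN

P_cr ≈ 26.9 kN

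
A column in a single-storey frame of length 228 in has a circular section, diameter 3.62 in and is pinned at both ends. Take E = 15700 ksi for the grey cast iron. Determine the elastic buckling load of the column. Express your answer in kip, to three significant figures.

I = πd⁴/64 = π×3.62⁴/64 = 8.430 in⁴
Effective length L_e = K·L = 1 × 228 = 228.0 in
P_cr = π²EI / L_e² = π² × 15700×10³ × 8.430 / 228.0² = 2.513×10^4 lb

P_cr ≈ 25.1 kip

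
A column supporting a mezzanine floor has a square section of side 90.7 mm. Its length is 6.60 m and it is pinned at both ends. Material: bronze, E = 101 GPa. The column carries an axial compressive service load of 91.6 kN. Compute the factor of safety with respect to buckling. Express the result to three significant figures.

I = a⁴/12 = 90.7⁴/12 = 5.640×10^6 mm⁴
I = 5.640×10^6 mm⁴ = 5.640×10^-6 m⁴
Effective length L_e = K·L = 1 × 6.60 = 6.600 m
P_cr = π²EI / L_e² = π² × 101×10⁹ × 5.640×10^-6 / 6.600² = 1.291×10^5 N
Factor of safety n = P_cr / P = 129.06 / 91.6 = 1.41

n ≈ 1.41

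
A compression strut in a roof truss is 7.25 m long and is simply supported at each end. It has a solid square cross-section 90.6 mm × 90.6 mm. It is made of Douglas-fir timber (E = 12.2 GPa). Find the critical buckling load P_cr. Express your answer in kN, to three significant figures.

P_cr ≈ 12.9 kN

I = a⁴/12 = 90.6⁴/12 = 5.615×10^6 mm⁴
I = 5.615×10^6 mm⁴ = 5.615×10^-6 m⁴
Effective length L_e = K·L = 1 × 7.25 = 7.250 m
P_cr = π²EI / L_e² = π² × 12.2×10⁹ × 5.615×10^-6 / 7.250² = 1.286×10^4 N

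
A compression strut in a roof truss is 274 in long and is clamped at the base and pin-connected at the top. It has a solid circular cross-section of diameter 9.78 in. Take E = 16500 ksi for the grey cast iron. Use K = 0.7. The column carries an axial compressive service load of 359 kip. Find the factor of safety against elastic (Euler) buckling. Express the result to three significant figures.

n ≈ 5.54

I = πd⁴/64 = π×9.78⁴/64 = 449.1 in⁴
Effective length L_e = K·L = 0.7 × 274 = 191.8 in
P_cr = π²EI / L_e² = π² × 16500×10³ × 449.1 / 191.8² = 1.988×10^6 lb
Factor of safety n = P_cr / P = 1988.0 / 359 = 5.54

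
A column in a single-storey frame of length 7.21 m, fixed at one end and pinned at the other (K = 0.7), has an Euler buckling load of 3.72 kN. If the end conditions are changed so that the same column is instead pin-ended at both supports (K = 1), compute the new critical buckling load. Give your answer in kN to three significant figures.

P_cr ≈ 1.82 kN

P_cr ∝ 1/K², so P_cr,new = P_cr,old × (K_old/K_new)² = 3.72 × (0.7/1)²
= 3.72 × 0.4900 = 1.82 kN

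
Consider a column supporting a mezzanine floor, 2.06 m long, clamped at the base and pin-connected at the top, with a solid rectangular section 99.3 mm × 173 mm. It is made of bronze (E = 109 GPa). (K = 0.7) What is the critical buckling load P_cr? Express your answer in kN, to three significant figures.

Buckling occurs about the weak axis: I_min = h·b³/12 with b = 99.3 mm (the shorter side).
I_min = 173×99.3³/12 = 1.412×10^7 mm⁴
I = 1.412×10^7 mm⁴ = 1.412×10^-5 m⁴
Effective length L_e = K·L = 0.7 × 2.06 = 1.442 m
P_cr = π²EI / L_e² = π² × 109×10⁹ × 1.412×10^-5 / 1.442² = 7.303×10^6 N

P_cr ≈ 7300 kN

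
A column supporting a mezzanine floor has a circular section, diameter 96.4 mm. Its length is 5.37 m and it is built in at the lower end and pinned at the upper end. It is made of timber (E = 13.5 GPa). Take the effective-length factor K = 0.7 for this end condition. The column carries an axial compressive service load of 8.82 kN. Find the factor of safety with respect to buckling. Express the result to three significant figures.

n ≈ 4.53

I = πd⁴/64 = π×96.4⁴/64 = 4.239×10^6 mm⁴
I = 4.239×10^6 mm⁴ = 4.239×10^-6 m⁴
Effective length L_e = K·L = 0.7 × 5.37 = 3.759 m
P_cr = π²EI / L_e² = π² × 13.5×10⁹ × 4.239×10^-6 / 3.759² = 3.997×10^4 N
Factor of safety n = P_cr / P = 39.973 / 8.82 = 4.53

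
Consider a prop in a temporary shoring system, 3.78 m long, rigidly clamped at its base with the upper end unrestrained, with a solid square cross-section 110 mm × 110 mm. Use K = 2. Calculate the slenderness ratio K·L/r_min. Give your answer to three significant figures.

I = a⁴/12 = 110⁴/12 = 1.220×10^7 mm⁴
A = 1.210×10^4 mm²;  r_min = √(I/A) = √(1.220×10^7/1.210×10^4) = 31.75 mm
L_e = K·L = 2 × 3.78 m = 7.560 m = 7560.0 mm
λ = L_e / r_min = 7560.0 / 31.75 = 238

λ ≈ 238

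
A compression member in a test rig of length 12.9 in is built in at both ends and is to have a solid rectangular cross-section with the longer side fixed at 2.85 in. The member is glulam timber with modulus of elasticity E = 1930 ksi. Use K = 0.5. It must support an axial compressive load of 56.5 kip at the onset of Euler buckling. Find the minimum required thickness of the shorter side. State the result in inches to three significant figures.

L_e = K·L = 0.5 × 12.9 = 6.450 in
Required I = P_cr·L_e²/(π²E) = 5.650×10^4 × 6.450² / (π² × 1.93×10^6) = 0.1234 in⁴
Rectangle, weak axis: I_min = h·b³/12 with h = 2.85 in fixed  ⇒  b = (12I/h)^(1/3) = 0.804 in

b ≈ 0.804 in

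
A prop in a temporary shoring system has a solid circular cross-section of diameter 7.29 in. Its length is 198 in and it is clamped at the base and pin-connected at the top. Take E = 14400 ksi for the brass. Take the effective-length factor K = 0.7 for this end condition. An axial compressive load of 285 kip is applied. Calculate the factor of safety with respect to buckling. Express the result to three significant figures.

I = πd⁴/64 = π×7.29⁴/64 = 138.6 in⁴
Effective length L_e = K·L = 0.7 × 198 = 138.6 in
P_cr = π²EI / L_e² = π² × 14400×10³ × 138.6 / 138.6² = 1.026×10^6 lb
Factor of safety n = P_cr / P = 1025.7 / 285 = 3.60

n ≈ 3.60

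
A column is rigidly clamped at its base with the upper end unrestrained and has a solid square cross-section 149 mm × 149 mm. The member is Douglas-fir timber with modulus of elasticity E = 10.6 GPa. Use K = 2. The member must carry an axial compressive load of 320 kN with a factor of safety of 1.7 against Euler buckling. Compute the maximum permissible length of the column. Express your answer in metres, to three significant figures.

I = a⁴/12 = 149⁴/12 = 4.107×10^7 mm⁴
I = 4.107×10^-5 m⁴
Required critical load P_cr = n·P = 1.7 × 320 = 544.0 kN = 5.440×10^5 N
From P_cr = π²EI/(K·L)²:  L = (1/K)·√(π²EI/P_cr) = (1/2)·√(π²×1.06×10^10×4.107×10^-5/5.440×10^5)
L = 1.41 m

L_max ≈ 1.41 m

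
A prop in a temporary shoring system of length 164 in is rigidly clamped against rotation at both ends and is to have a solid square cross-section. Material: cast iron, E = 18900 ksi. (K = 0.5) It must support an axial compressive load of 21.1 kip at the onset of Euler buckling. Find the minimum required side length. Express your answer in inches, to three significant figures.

L_e = K·L = 0.5 × 164 = 82.00 in
Required I = P_cr·L_e²/(π²E) = 2.110×10^4 × 82.00² / (π² × 1.89×10^7) = 0.7606 in⁴
Solid square: I = a⁴/12  ⇒  a = (12I)^(1/4) = (12×0.7606)^(1/4) = 1.74 in

a ≈ 1.74 in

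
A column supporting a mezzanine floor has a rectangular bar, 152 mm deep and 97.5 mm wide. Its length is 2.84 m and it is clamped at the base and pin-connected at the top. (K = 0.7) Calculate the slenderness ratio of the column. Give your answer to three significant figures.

λ ≈ 70.6

For a rectangle r_min = b/√12 = 97.5/√12 = 28.15 mm
L_e = K·L = 0.7 × 2.84 m = 1.988 m = 1988.0 mm
λ = L_e / r_min = 1988.0 / 28.15 = 70.6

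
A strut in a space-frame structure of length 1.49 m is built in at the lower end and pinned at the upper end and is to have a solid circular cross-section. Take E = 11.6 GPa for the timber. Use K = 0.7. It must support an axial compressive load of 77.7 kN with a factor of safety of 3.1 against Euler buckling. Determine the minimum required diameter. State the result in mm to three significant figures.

d ≈ 82.6 mm

Required P_cr = n·P = 3.1 × 77.7 = 240.9 kN
L_e = K·L = 0.7 × 1.49 = 1.043 m
Required I = P_cr·L_e²/(π²E) = 2.409×10^5 × 1.043² / (π² × 1.16×10^10) = 2.289×10^-6 m⁴
I_req = 2.289×10^6 mm⁴
Solid circle: I = πd⁴/64  ⇒  d = (64I/π)^(1/4) = (64×2.289×10^6/π)^(1/4) = 82.6 mm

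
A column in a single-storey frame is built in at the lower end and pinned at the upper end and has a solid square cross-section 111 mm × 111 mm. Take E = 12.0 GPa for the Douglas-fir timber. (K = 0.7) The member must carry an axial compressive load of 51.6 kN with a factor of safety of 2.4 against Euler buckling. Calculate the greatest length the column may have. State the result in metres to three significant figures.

I = a⁴/12 = 111⁴/12 = 1.265×10^7 mm⁴
I = 1.265×10^-5 m⁴
Required critical load P_cr = n·P = 2.4 × 51.6 = 123.8 kN = 1.238×10^5 N
From P_cr = π²EI/(K·L)²:  L = (1/K)·√(π²EI/P_cr) = (1/0.7)·√(π²×1.20×10^10×1.265×10^-5/1.238×10^5)
L = 4.97 m

L_max ≈ 4.97 m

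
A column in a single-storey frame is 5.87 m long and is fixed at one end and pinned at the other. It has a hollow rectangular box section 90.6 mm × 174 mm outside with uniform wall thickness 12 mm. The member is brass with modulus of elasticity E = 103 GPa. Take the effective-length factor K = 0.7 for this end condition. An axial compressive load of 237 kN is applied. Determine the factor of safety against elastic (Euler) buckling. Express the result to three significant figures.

Inner dimensions: h_i = 174 − 2×12 = 150.0 mm, b_i = 90.6 − 2×12 = 66.60 mm
Weak-axis I_min = (h_o·b_o³ − h_i·b_i³)/12 with b_o = 90.6, b_i = 66.60 mm (shorter outer/inner sides).
I_min = (174×90.6³ − 150.0×66.60³)/12 = 7.091×10^6 mm⁴
I = 7.091×10^6 mm⁴ = 7.091×10^-6 m⁴
Effective length L_e = K·L = 0.7 × 5.87 = 4.109 m
P_cr = π²EI / L_e² = π² × 103×10⁹ × 7.091×10^-6 / 4.109² = 4.269×10^5 N
Factor of safety n = P_cr / P = 426.93 / 237 = 1.80

n ≈ 1.80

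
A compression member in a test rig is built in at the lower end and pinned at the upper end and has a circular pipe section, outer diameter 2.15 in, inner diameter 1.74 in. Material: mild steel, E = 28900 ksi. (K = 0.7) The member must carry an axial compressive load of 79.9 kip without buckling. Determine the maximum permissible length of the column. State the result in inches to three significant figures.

d_o = 2.15 in, d_i = 1.74 in
I = π(d_o⁴ − d_i⁴)/64 = π(2.15⁴ − 1.740⁴)/64 = 0.5989 in⁴
At the buckling limit P_cr = P = 7.990×10^4 lb
From P_cr = π²EI/(K·L)²:  L = (1/K)·√(π²EI/P_cr) = (1/0.7)·√(π²×2.89×10^7×0.5989/7.990×10^4)
L = 66.1 in

L_max ≈ 66.1 in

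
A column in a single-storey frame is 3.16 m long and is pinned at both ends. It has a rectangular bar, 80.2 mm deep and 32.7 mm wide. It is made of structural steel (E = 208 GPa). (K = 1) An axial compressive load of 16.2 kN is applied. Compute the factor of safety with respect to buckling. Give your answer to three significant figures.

n ≈ 2.97

Buckling occurs about the weak axis: I_min = h·b³/12 with b = 32.7 mm (the shorter side).
I_min = 80.2×32.7³/12 = 2.337×10^5 mm⁴
I = 2.337×10^5 mm⁴ = 2.337×10^-7 m⁴
Effective length L_e = K·L = 1 × 3.16 = 3.160 m
P_cr = π²EI / L_e² = π² × 208×10⁹ × 2.337×10^-7 / 3.160² = 4.804×10^4 N
Factor of safety n = P_cr / P = 48.042 / 16.2 = 2.97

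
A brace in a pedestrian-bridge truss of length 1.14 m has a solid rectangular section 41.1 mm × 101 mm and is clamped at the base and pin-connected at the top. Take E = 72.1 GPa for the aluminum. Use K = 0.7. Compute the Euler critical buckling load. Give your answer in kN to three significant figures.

Buckling occurs about the weak axis: I_min = h·b³/12 with b = 41.1 mm (the shorter side).
I_min = 101×41.1³/12 = 5.843×10^5 mm⁴
I = 5.843×10^5 mm⁴ = 5.843×10^-7 m⁴
Effective length L_e = K·L = 0.7 × 1.14 = 0.7980 m
P_cr = π²EI / L_e² = π² × 72.1×10⁹ × 5.843×10^-7 / 0.7980² = 6.530×10^5 N

P_cr ≈ 653 kN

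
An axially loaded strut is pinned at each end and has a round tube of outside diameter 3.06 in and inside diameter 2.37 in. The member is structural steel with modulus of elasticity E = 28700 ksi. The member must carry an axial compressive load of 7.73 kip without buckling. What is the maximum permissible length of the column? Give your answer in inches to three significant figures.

d_o = 3.06 in, d_i = 2.37 in
I = π(d_o⁴ − d_i⁴)/64 = π(3.06⁴ − 2.370⁴)/64 = 2.755 in⁴
At the buckling limit P_cr = P = 7.730×10^3 lb
From P_cr = π²EI/(K·L)²:  L = (1/K)·√(π²EI/P_cr) = (1/1)·√(π²×2.87×10^7×2.755/7.730×10^3)
L = 318 in

L_max ≈ 318 in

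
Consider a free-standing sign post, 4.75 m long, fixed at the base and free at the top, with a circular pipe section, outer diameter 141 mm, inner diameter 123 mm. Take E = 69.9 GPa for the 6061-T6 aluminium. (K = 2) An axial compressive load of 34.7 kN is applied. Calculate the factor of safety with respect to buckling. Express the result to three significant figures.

n ≈ 1.80

d_o = 141 mm, d_i = 123 mm
I = π(d_o⁴ − d_i⁴)/64 = π(141⁴ − 123.0⁴)/64 = 8.167×10^6 mm⁴
I = 8.167×10^6 mm⁴ = 8.167×10^-6 m⁴
Effective length L_e = K·L = 2 × 4.75 = 9.500 m
P_cr = π²EI / L_e² = π² × 69.9×10⁹ × 8.167×10^-6 / 9.500² = 6.243×10^4 N
Factor of safety n = P_cr / P = 62.426 / 34.7 = 1.80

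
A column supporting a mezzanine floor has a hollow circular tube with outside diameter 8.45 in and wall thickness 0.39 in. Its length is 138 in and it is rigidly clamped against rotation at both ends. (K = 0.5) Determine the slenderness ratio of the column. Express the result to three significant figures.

λ ≈ 24.2

Inner diameter d_i = 8.45 − 2×0.39 = 7.670 in
I = π(d_o⁴ − d_i⁴)/64 = π(8.45⁴ − 7.670⁴)/64 = 80.38 in⁴
A = 9.875 in²;  r_min = √(I/A) = √(80.38/9.875) = 2.853 in
L_e = K·L = 0.5 × 138 = 69.00 in
λ = L_e / r_min = 69.000 / 2.853 = 24.2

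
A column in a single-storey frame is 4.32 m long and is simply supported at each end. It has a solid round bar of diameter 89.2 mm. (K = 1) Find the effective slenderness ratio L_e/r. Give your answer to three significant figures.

λ ≈ 194

I = πd⁴/64 = π×89.2⁴/64 = 3.108×10^6 mm⁴
A = 6.249×10^3 mm²;  r_min = √(I/A) = √(3.108×10^6/6.249×10^3) = 22.30 mm
L_e = K·L = 1 × 4.32 m = 4.320 m = 4320.0 mm
λ = L_e / r_min = 4320.0 / 22.30 = 194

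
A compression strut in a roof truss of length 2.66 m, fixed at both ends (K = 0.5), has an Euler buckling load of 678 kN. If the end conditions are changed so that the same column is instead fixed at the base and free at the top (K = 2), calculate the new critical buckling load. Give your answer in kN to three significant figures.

P_cr ∝ 1/K², so P_cr,new = P_cr,old × (K_old/K_new)² = 678 × (0.5/2)²
= 678 × 0.06250 = 42.4 kN

P_cr ≈ 42.4 kN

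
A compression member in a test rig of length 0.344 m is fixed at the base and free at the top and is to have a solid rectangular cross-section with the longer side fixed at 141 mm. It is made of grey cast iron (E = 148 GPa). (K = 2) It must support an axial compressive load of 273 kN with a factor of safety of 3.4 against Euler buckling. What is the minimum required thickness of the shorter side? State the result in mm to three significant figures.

b ≈ 29.5 mm

Required P_cr = n·P = 3.4 × 273 = 928.2 kN
L_e = K·L = 2 × 0.344 = 0.6880 m
Required I = P_cr·L_e²/(π²E) = 9.282×10^5 × 0.6880² / (π² × 1.48×10^11) = 3.008×10^-7 m⁴
I_req = 3.008×10^5 mm⁴
Rectangle, weak axis: I_min = h·b³/12 with h = 141 mm fixed  ⇒  b = (12I/h)^(1/3) = 29.5 mm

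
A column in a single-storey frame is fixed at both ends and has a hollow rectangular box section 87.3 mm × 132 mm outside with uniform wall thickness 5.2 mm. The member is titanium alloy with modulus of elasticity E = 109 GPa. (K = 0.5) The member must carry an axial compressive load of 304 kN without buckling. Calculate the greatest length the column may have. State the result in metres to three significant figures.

L_max ≈ 6.19 m

Inner dimensions: h_i = 132 − 2×5.2 = 121.6 mm, b_i = 87.3 − 2×5.2 = 76.90 mm
Weak-axis I_min = (h_o·b_o³ − h_i·b_i³)/12 with b_o = 87.3, b_i = 76.90 mm (shorter outer/inner sides).
I_min = (132×87.3³ − 121.6×76.90³)/12 = 2.711×10^6 mm⁴
I = 2.711×10^-6 m⁴
At the buckling limit P_cr = P = 3.040×10^5 N
From P_cr = π²EI/(K·L)²:  L = (1/K)·√(π²EI/P_cr) = (1/0.5)·√(π²×1.09×10^11×2.711×10^-6/3.040×10^5)
L = 6.19 m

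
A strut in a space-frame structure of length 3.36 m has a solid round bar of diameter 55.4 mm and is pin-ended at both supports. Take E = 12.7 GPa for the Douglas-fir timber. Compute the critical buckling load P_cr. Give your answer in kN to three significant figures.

I = πd⁴/64 = π×55.4⁴/64 = 4.624×10^5 mm⁴
I = 4.624×10^5 mm⁴ = 4.624×10^-7 m⁴
Effective length L_e = K·L = 1 × 3.36 = 3.360 m
P_cr = π²EI / L_e² = π² × 12.7×10⁹ × 4.624×10^-7 / 3.360² = 5.134×10^3 N

P_cr ≈ 5.13 kN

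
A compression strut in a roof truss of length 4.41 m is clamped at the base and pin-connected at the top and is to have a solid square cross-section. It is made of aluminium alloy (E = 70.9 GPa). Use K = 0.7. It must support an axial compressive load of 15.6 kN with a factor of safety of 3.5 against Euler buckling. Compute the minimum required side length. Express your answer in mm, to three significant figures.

Required P_cr = n·P = 3.5 × 15.6 = 54.60 kN
L_e = K·L = 0.7 × 4.41 = 3.087 m
Required I = P_cr·L_e²/(π²E) = 5.460×10^4 × 3.087² / (π² × 7.09×10^10) = 7.436×10^-7 m⁴
I_req = 7.436×10^5 mm⁴
Solid square: I = a⁴/12  ⇒  a = (12I)^(1/4) = (12×7.436×10^5)^(1/4) = 54.7 mm

a ≈ 54.7 mm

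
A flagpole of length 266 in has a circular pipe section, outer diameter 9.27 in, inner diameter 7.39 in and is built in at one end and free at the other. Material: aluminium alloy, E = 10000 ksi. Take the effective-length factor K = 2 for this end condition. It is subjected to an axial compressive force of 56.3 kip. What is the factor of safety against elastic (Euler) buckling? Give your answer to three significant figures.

n ≈ 1.34

d_o = 9.27 in, d_i = 7.39 in
I = π(d_o⁴ − d_i⁴)/64 = π(9.27⁴ − 7.390⁴)/64 = 216.1 in⁴
Effective length L_e = K·L = 2 × 266 = 532.0 in
P_cr = π²EI / L_e² = π² × 10000×10³ × 216.1 / 532.0² = 7.535×10^4 lb
Factor of safety n = P_cr / P = 75.352 / 56.3 = 1.34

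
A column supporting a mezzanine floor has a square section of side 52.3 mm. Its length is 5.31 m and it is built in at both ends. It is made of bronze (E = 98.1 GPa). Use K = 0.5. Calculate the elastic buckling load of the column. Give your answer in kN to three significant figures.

P_cr ≈ 85.6 kN

I = a⁴/12 = 52.3⁴/12 = 6.235×10^5 mm⁴
I = 6.235×10^5 mm⁴ = 6.235×10^-7 m⁴
Effective length L_e = K·L = 0.5 × 5.31 = 2.655 m
P_cr = π²EI / L_e² = π² × 98.1×10⁹ × 6.235×10^-7 / 2.655² = 8.564×10^4 N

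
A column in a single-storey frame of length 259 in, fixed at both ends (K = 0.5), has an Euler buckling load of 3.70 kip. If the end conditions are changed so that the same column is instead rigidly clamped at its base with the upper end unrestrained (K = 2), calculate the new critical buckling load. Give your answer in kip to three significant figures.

P_cr ∝ 1/K², so P_cr,new = P_cr,old × (K_old/K_new)² = 3.70 × (0.5/2)²
= 3.70 × 0.06250 = 0.231 kip

P_cr ≈ 0.231 kip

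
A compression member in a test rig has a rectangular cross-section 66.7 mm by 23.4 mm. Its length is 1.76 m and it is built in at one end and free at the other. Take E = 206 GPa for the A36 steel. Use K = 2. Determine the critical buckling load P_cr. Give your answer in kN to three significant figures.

Buckling occurs about the weak axis: I_min = h·b³/12 with b = 23.4 mm (the shorter side).
I_min = 66.7×23.4³/12 = 7.122×10^4 mm⁴
I = 7.122×10^4 mm⁴ = 7.122×10^-8 m⁴
Effective length L_e = K·L = 2 × 1.76 = 3.520 m
P_cr = π²EI / L_e² = π² × 206×10⁹ × 7.122×10^-8 / 3.520² = 1.169×10^4 N

P_cr ≈ 11.7 kN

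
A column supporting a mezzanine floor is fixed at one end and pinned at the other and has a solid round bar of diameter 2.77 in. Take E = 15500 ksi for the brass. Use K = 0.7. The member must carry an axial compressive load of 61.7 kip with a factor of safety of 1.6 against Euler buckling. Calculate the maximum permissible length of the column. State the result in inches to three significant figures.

L_max ≈ 95.6 in

I = πd⁴/64 = π×2.77⁴/64 = 2.890 in⁴
Required critical load P_cr = n·P = 1.6 × 61.7 = 98.72 kip = 9.872×10^4 lb
From P_cr = π²EI/(K·L)²:  L = (1/K)·√(π²EI/P_cr) = (1/0.7)·√(π²×1.55×10^7×2.890/9.872×10^4)
L = 95.6 in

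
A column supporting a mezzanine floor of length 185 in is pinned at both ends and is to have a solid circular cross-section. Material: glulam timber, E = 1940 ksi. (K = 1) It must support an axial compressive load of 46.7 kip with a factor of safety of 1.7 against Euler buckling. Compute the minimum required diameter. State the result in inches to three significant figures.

Required P_cr = n·P = 1.7 × 46.7 = 79.39 kip
L_e = K·L = 1 × 185 = 185.0 in
Required I = P_cr·L_e²/(π²E) = 7.939×10^4 × 185.0² / (π² × 1.94×10^6) = 141.9 in⁴
Solid circle: I = πd⁴/64  ⇒  d = (64I/π)^(1/4) = (64×141.9/π)^(1/4) = 7.33 in

d ≈ 7.33 in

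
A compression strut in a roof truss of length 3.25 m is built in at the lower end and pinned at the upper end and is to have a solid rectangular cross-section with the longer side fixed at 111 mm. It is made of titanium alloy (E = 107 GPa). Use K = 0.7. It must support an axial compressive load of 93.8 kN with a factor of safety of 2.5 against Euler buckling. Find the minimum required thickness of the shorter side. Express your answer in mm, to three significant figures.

Required P_cr = n·P = 2.5 × 93.8 = 234.5 kN
L_e = K·L = 0.7 × 3.25 = 2.275 m
Required I = P_cr·L_e²/(π²E) = 2.345×10^5 × 2.275² / (π² × 1.07×10^11) = 1.149×10^-6 m⁴
I_req = 1.149×10^6 mm⁴
Rectangle, weak axis: I_min = h·b³/12 with h = 111 mm fixed  ⇒  b = (12I/h)^(1/3) = 49.9 mm

b ≈ 49.9 mm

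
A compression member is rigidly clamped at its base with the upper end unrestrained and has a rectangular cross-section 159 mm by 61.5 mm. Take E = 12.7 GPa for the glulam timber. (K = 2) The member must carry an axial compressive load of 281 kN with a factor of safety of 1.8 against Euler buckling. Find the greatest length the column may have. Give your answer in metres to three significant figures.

L_max ≈ 0.437 m

Buckling occurs about the weak axis: I_min = h·b³/12 with b = 61.5 mm (the shorter side).
I_min = 159×61.5³/12 = 3.082×10^6 mm⁴
I = 3.082×10^-6 m⁴
Required critical load P_cr = n·P = 1.8 × 281 = 505.8 kN = 5.058×10^5 N
From P_cr = π²EI/(K·L)²:  L = (1/K)·√(π²EI/P_cr) = (1/2)·√(π²×1.27×10^10×3.082×10^-6/5.058×10^5)
L = 0.437 m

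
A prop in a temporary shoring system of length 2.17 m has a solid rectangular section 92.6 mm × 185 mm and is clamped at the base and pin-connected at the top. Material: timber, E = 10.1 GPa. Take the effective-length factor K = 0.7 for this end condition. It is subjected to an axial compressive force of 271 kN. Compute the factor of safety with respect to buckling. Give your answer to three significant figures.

n ≈ 1.95

Buckling occurs about the weak axis: I_min = h·b³/12 with b = 92.6 mm (the shorter side).
I_min = 185×92.6³/12 = 1.224×10^7 mm⁴
I = 1.224×10^7 mm⁴ = 1.224×10^-5 m⁴
Effective length L_e = K·L = 0.7 × 2.17 = 1.519 m
P_cr = π²EI / L_e² = π² × 10.1×10⁹ × 1.224×10^-5 / 1.519² = 5.288×10^5 N
Factor of safety n = P_cr / P = 528.85 / 271 = 1.95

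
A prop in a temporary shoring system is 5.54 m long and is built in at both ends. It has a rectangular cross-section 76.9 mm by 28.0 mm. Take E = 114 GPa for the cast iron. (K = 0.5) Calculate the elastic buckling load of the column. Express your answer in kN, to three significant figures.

Buckling occurs about the weak axis: I_min = h·b³/12 with b = 28.0 mm (the shorter side).
I_min = 76.9×28.0³/12 = 1.407×10^5 mm⁴
I = 1.407×10^5 mm⁴ = 1.407×10^-7 m⁴
Effective length L_e = K·L = 0.5 × 5.54 = 2.770 m
P_cr = π²EI / L_e² = π² × 114×10⁹ × 1.407×10^-7 / 2.770² = 2.063×10^4 N

P_cr ≈ 20.6 kN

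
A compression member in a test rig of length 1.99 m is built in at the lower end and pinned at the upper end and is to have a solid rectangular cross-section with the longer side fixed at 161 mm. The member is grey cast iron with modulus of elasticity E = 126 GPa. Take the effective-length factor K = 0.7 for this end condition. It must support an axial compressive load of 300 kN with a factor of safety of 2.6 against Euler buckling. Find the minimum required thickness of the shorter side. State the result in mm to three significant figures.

Required P_cr = n·P = 2.6 × 300 = 780.0 kN
L_e = K·L = 0.7 × 1.99 = 1.393 m
Required I = P_cr·L_e²/(π²E) = 7.800×10^5 × 1.393² / (π² × 1.26×10^11) = 1.217×10^-6 m⁴
I_req = 1.217×10^6 mm⁴
Rectangle, weak axis: I_min = h·b³/12 with h = 161 mm fixed  ⇒  b = (12I/h)^(1/3) = 44.9 mm

b ≈ 44.9 mm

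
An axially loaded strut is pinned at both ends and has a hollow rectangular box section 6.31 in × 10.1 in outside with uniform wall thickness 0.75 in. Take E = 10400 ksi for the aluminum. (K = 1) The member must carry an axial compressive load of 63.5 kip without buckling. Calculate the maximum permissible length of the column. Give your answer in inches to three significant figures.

L_max ≈ 461 in

Inner dimensions: h_i = 10.1 − 2×0.75 = 8.600 in, b_i = 6.31 − 2×0.75 = 4.810 in
Weak-axis I_min = (h_o·b_o³ − h_i·b_i³)/12 with b_o = 6.31, b_i = 4.810 in (shorter outer/inner sides).
I_min = (10.1×6.31³ − 8.600×4.810³)/12 = 131.7 in⁴
At the buckling limit P_cr = P = 6.350×10^4 lb
From P_cr = π²EI/(K·L)²:  L = (1/K)·√(π²EI/P_cr) = (1/1)·√(π²×1.04×10^7×131.7/6.350×10^4)
L = 461 in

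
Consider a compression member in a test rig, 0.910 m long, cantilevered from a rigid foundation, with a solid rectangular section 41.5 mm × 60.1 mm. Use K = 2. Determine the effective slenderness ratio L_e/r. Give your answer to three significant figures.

For a rectangle r_min = b/√12 = 41.5/√12 = 11.98 mm
L_e = K·L = 2 × 0.910 m = 1.820 m = 1820.0 mm
λ = L_e / r_min = 1820.0 / 11.98 = 152

λ ≈ 152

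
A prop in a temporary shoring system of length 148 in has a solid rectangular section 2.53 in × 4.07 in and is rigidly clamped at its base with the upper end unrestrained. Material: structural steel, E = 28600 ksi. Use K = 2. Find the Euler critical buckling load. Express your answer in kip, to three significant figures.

Buckling occurs about the weak axis: I_min = h·b³/12 with b = 2.53 in (the shorter side).
I_min = 4.07×2.53³/12 = 5.493 in⁴
Effective length L_e = K·L = 2 × 148 = 296.0 in
P_cr = π²EI / L_e² = π² × 28600×10³ × 5.493 / 296.0² = 1.770×10^4 lb

P_cr ≈ 17.7 kip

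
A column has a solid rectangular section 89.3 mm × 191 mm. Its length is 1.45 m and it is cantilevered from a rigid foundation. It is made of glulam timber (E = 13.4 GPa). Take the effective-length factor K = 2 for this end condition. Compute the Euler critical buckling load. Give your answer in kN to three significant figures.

Buckling occurs about the weak axis: I_min = h·b³/12 with b = 89.3 mm (the shorter side).
I_min = 191×89.3³/12 = 1.133×10^7 mm⁴
I = 1.133×10^7 mm⁴ = 1.133×10^-5 m⁴
Effective length L_e = K·L = 2 × 1.45 = 2.900 m
P_cr = π²EI / L_e² = π² × 13.4×10⁹ × 1.133×10^-5 / 2.900² = 1.782×10^5 N

P_cr ≈ 178 kN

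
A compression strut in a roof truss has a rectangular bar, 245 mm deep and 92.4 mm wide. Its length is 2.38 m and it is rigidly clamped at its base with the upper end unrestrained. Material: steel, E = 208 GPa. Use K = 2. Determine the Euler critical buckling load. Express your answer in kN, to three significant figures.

P_cr ≈ 1460 kN

Buckling occurs about the weak axis: I_min = h·b³/12 with b = 92.4 mm (the shorter side).
I_min = 245×92.4³/12 = 1.611×10^7 mm⁴
I = 1.611×10^7 mm⁴ = 1.611×10^-5 m⁴
Effective length L_e = K·L = 2 × 2.38 = 4.760 m
P_cr = π²EI / L_e² = π² × 208×10⁹ × 1.611×10^-5 / 4.760² = 1.459×10^6 N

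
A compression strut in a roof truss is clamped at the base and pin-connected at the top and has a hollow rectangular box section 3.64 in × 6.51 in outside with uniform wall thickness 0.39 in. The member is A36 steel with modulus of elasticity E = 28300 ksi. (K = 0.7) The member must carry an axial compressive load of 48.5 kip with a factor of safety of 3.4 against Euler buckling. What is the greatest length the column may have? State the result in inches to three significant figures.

L_max ≈ 228 in

Inner dimensions: h_i = 6.51 − 2×0.39 = 5.730 in, b_i = 3.64 − 2×0.39 = 2.860 in
Weak-axis I_min = (h_o·b_o³ − h_i·b_i³)/12 with b_o = 3.64, b_i = 2.860 in (shorter outer/inner sides).
I_min = (6.51×3.64³ − 5.730×2.860³)/12 = 14.99 in⁴
Required critical load P_cr = n·P = 3.4 × 48.5 = 164.9 kip = 1.649×10^5 lb
From P_cr = π²EI/(K·L)²:  L = (1/K)·√(π²EI/P_cr) = (1/0.7)·√(π²×2.83×10^7×14.99/1.649×10^5)
L = 228 in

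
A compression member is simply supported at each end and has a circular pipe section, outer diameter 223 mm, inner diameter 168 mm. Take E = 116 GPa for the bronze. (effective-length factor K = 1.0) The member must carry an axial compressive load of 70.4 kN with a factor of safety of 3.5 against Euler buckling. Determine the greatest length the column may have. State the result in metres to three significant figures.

L_max ≈ 19.6 m

d_o = 223 mm, d_i = 168 mm
I = π(d_o⁴ − d_i⁴)/64 = π(223⁴ − 168.0⁴)/64 = 8.229×10^7 mm⁴
I = 8.229×10^-5 m⁴
Required critical load P_cr = n·P = 3.5 × 70.4 = 246.4 kN = 2.464×10^5 N
From P_cr = π²EI/(K·L)²:  L = (1/K)·√(π²EI/P_cr) = (1/1)·√(π²×1.16×10^11×8.229×10^-5/2.464×10^5)
L = 19.6 m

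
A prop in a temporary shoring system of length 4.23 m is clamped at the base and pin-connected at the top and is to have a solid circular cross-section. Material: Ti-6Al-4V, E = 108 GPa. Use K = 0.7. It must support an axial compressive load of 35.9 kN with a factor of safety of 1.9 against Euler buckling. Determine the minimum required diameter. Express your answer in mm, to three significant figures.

Required P_cr = n·P = 1.9 × 35.9 = 68.21 kN
L_e = K·L = 0.7 × 4.23 = 2.961 m
Required I = P_cr·L_e²/(π²E) = 6.821×10^4 × 2.961² / (π² × 1.08×10^11) = 5.610×10^-7 m⁴
I_req = 5.610×10^5 mm⁴
Solid circle: I = πd⁴/64  ⇒  d = (64I/π)^(1/4) = (64×5.610×10^5/π)^(1/4) = 58.1 mm

d ≈ 58.1 mm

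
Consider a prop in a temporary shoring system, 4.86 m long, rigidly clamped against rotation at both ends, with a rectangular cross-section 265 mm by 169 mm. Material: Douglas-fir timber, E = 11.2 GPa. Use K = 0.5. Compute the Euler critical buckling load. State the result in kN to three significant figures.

Buckling occurs about the weak axis: I_min = h·b³/12 with b = 169 mm (the shorter side).
I_min = 265×169³/12 = 1.066×10^8 mm⁴
I = 1.066×10^8 mm⁴ = 1.066×10^-4 m⁴
Effective length L_e = K·L = 0.5 × 4.86 = 2.430 m
P_cr = π²EI / L_e² = π² × 11.2×10⁹ × 1.066×10^-4 / 2.430² = 1.995×10^6 N

P_cr ≈ 2000 kN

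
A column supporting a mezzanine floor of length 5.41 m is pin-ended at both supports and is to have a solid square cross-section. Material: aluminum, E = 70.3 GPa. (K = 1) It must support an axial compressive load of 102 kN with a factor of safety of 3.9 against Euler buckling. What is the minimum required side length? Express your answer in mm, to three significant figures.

Required P_cr = n·P = 3.9 × 102 = 397.8 kN
L_e = K·L = 1 × 5.41 = 5.410 m
Required I = P_cr·L_e²/(π²E) = 3.978×10^5 × 5.410² / (π² × 7.03×10^10) = 1.678×10^-5 m⁴
I_req = 1.678×10^7 mm⁴
Solid square: I = a⁴/12  ⇒  a = (12I)^(1/4) = (12×1.678×10^7)^(1/4) = 119 mm

a ≈ 119 mm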